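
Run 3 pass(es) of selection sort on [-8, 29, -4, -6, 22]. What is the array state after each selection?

Pass 1: Select minimum -8 at index 0, swap -> [-8, 29, -4, -6, 22]
Pass 2: Select minimum -6 at index 3, swap -> [-8, -6, -4, 29, 22]
Pass 3: Select minimum -4 at index 2, swap -> [-8, -6, -4, 29, 22]


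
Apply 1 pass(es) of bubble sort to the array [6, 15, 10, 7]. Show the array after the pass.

After pass 1: [6, 10, 7, 15] (2 swaps)
Total swaps: 2


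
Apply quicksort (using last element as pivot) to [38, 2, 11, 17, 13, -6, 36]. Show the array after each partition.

Partition 1: pivot=36 at index 5 -> [2, 11, 17, 13, -6, 36, 38]
Partition 2: pivot=-6 at index 0 -> [-6, 11, 17, 13, 2, 36, 38]
Partition 3: pivot=2 at index 1 -> [-6, 2, 17, 13, 11, 36, 38]
Partition 4: pivot=11 at index 2 -> [-6, 2, 11, 13, 17, 36, 38]
Partition 5: pivot=17 at index 4 -> [-6, 2, 11, 13, 17, 36, 38]


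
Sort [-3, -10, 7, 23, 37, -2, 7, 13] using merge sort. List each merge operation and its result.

Divide and conquer:
  Merge [-3] + [-10] -> [-10, -3]
  Merge [7] + [23] -> [7, 23]
  Merge [-10, -3] + [7, 23] -> [-10, -3, 7, 23]
  Merge [37] + [-2] -> [-2, 37]
  Merge [7] + [13] -> [7, 13]
  Merge [-2, 37] + [7, 13] -> [-2, 7, 13, 37]
  Merge [-10, -3, 7, 23] + [-2, 7, 13, 37] -> [-10, -3, -2, 7, 7, 13, 23, 37]


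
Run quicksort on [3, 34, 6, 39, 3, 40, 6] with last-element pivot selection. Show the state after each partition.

Partition 1: pivot=6 at index 3 -> [3, 6, 3, 6, 34, 40, 39]
Partition 2: pivot=3 at index 1 -> [3, 3, 6, 6, 34, 40, 39]
Partition 3: pivot=39 at index 5 -> [3, 3, 6, 6, 34, 39, 40]


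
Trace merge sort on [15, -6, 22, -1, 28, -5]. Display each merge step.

Divide and conquer:
  Merge [-6] + [22] -> [-6, 22]
  Merge [15] + [-6, 22] -> [-6, 15, 22]
  Merge [28] + [-5] -> [-5, 28]
  Merge [-1] + [-5, 28] -> [-5, -1, 28]
  Merge [-6, 15, 22] + [-5, -1, 28] -> [-6, -5, -1, 15, 22, 28]


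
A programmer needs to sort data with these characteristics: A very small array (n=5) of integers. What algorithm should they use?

Best choice: Insertion sort
Reason: For tiny inputs the O(n^2) overhead is negligible and insertion sort has minimal constant factors


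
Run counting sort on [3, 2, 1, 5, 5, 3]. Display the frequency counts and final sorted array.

Count array: [0, 1, 1, 2, 0, 2]
(count[i] = number of elements equal to i)
Cumulative count: [0, 1, 2, 4, 4, 6]
Sorted: [1, 2, 3, 3, 5, 5]


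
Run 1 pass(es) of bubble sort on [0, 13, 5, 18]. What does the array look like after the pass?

After pass 1: [0, 5, 13, 18] (1 swaps)
Total swaps: 1


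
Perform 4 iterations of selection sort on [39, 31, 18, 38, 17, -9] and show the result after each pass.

Pass 1: Select minimum -9 at index 5, swap -> [-9, 31, 18, 38, 17, 39]
Pass 2: Select minimum 17 at index 4, swap -> [-9, 17, 18, 38, 31, 39]
Pass 3: Select minimum 18 at index 2, swap -> [-9, 17, 18, 38, 31, 39]
Pass 4: Select minimum 31 at index 4, swap -> [-9, 17, 18, 31, 38, 39]


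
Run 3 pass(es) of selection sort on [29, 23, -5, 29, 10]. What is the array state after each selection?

Pass 1: Select minimum -5 at index 2, swap -> [-5, 23, 29, 29, 10]
Pass 2: Select minimum 10 at index 4, swap -> [-5, 10, 29, 29, 23]
Pass 3: Select minimum 23 at index 4, swap -> [-5, 10, 23, 29, 29]


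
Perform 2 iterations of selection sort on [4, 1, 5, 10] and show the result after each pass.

Pass 1: Select minimum 1 at index 1, swap -> [1, 4, 5, 10]
Pass 2: Select minimum 4 at index 1, swap -> [1, 4, 5, 10]


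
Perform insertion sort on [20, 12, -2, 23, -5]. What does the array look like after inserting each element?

First element 20 is already 'sorted'
Insert 12: shifted 1 elements -> [12, 20, -2, 23, -5]
Insert -2: shifted 2 elements -> [-2, 12, 20, 23, -5]
Insert 23: shifted 0 elements -> [-2, 12, 20, 23, -5]
Insert -5: shifted 4 elements -> [-5, -2, 12, 20, 23]


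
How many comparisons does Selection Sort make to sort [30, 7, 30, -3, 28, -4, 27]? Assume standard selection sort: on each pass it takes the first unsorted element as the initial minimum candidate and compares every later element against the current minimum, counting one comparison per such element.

Pass 1: scan indices 1..6 for the minimum = 6 comparison(s); min is -4, place at index 0 -> [-4, 7, 30, -3, 28, 30, 27]
Pass 2: scan indices 2..6 for the minimum = 5 comparison(s); min is -3, place at index 1 -> [-4, -3, 30, 7, 28, 30, 27]
Pass 3: scan indices 3..6 for the minimum = 4 comparison(s); min is 7, place at index 2 -> [-4, -3, 7, 30, 28, 30, 27]
Pass 4: scan indices 4..6 for the minimum = 3 comparison(s); min is 27, place at index 3 -> [-4, -3, 7, 27, 28, 30, 30]
Pass 5: scan indices 5..6 for the minimum = 2 comparison(s); min is 28, place at index 4 -> [-4, -3, 7, 27, 28, 30, 30]
Pass 6: scan indices 6..6 for the minimum = 1 comparison(s); min is 30, place at index 5 -> [-4, -3, 7, 27, 28, 30, 30]
Selection sort always scans the whole unsorted suffix, so the count is (n-1) + (n-2) + ... + 1 = n(n-1)/2 = 7*6/2 = 21 regardless of the input order.
Total comparisons: 6 + 5 + 4 + 3 + 2 + 1 = 21


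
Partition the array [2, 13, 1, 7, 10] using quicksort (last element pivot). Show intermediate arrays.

Partition 1: pivot=10 at index 3 -> [2, 1, 7, 10, 13]
Partition 2: pivot=7 at index 2 -> [2, 1, 7, 10, 13]
Partition 3: pivot=1 at index 0 -> [1, 2, 7, 10, 13]


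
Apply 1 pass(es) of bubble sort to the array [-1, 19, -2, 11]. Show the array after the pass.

After pass 1: [-1, -2, 11, 19] (2 swaps)
Total swaps: 2


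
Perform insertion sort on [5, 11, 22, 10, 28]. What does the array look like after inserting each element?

First element 5 is already 'sorted'
Insert 11: shifted 0 elements -> [5, 11, 22, 10, 28]
Insert 22: shifted 0 elements -> [5, 11, 22, 10, 28]
Insert 10: shifted 2 elements -> [5, 10, 11, 22, 28]
Insert 28: shifted 0 elements -> [5, 10, 11, 22, 28]


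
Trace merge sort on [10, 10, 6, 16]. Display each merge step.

Divide and conquer:
  Merge [10] + [10] -> [10, 10]
  Merge [6] + [16] -> [6, 16]
  Merge [10, 10] + [6, 16] -> [6, 10, 10, 16]


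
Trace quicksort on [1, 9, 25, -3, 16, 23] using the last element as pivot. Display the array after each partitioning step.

Partition 1: pivot=23 at index 4 -> [1, 9, -3, 16, 23, 25]
Partition 2: pivot=16 at index 3 -> [1, 9, -3, 16, 23, 25]
Partition 3: pivot=-3 at index 0 -> [-3, 9, 1, 16, 23, 25]
Partition 4: pivot=1 at index 1 -> [-3, 1, 9, 16, 23, 25]


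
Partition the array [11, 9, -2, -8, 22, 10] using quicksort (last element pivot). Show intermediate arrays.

Partition 1: pivot=10 at index 3 -> [9, -2, -8, 10, 22, 11]
Partition 2: pivot=-8 at index 0 -> [-8, -2, 9, 10, 22, 11]
Partition 3: pivot=9 at index 2 -> [-8, -2, 9, 10, 22, 11]
Partition 4: pivot=11 at index 4 -> [-8, -2, 9, 10, 11, 22]


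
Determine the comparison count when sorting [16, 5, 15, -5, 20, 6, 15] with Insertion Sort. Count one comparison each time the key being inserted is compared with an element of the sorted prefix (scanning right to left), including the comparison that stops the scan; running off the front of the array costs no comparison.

Insert 5: 16 > 5 (shift), reached front = 1 comparison(s) -> [5, 16, 15, -5, 20, 6, 15]
Insert 15: 16 > 15 (shift), 5 <= 15 (stop) = 2 comparison(s) -> [5, 15, 16, -5, 20, 6, 15]
Insert -5: 16 > -5 (shift), 15 > -5 (shift), 5 > -5 (shift), reached front = 3 comparison(s) -> [-5, 5, 15, 16, 20, 6, 15]
Insert 20: 16 <= 20 (stop) = 1 comparison(s) -> [-5, 5, 15, 16, 20, 6, 15]
Insert 6: 20 > 6 (shift), 16 > 6 (shift), 15 > 6 (shift), 5 <= 6 (stop) = 4 comparison(s) -> [-5, 5, 6, 15, 16, 20, 15]
Insert 15: 20 > 15 (shift), 16 > 15 (shift), 15 <= 15 (stop) = 3 comparison(s) -> [-5, 5, 6, 15, 15, 16, 20]
Total comparisons: 1 + 2 + 3 + 1 + 4 + 3 = 14


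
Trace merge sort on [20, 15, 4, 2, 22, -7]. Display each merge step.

Divide and conquer:
  Merge [15] + [4] -> [4, 15]
  Merge [20] + [4, 15] -> [4, 15, 20]
  Merge [22] + [-7] -> [-7, 22]
  Merge [2] + [-7, 22] -> [-7, 2, 22]
  Merge [4, 15, 20] + [-7, 2, 22] -> [-7, 2, 4, 15, 20, 22]


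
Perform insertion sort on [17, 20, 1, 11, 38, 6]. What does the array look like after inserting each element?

First element 17 is already 'sorted'
Insert 20: shifted 0 elements -> [17, 20, 1, 11, 38, 6]
Insert 1: shifted 2 elements -> [1, 17, 20, 11, 38, 6]
Insert 11: shifted 2 elements -> [1, 11, 17, 20, 38, 6]
Insert 38: shifted 0 elements -> [1, 11, 17, 20, 38, 6]
Insert 6: shifted 4 elements -> [1, 6, 11, 17, 20, 38]


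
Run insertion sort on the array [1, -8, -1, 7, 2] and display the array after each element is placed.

First element 1 is already 'sorted'
Insert -8: shifted 1 elements -> [-8, 1, -1, 7, 2]
Insert -1: shifted 1 elements -> [-8, -1, 1, 7, 2]
Insert 7: shifted 0 elements -> [-8, -1, 1, 7, 2]
Insert 2: shifted 1 elements -> [-8, -1, 1, 2, 7]


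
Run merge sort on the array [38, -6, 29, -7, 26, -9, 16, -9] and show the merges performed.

Divide and conquer:
  Merge [38] + [-6] -> [-6, 38]
  Merge [29] + [-7] -> [-7, 29]
  Merge [-6, 38] + [-7, 29] -> [-7, -6, 29, 38]
  Merge [26] + [-9] -> [-9, 26]
  Merge [16] + [-9] -> [-9, 16]
  Merge [-9, 26] + [-9, 16] -> [-9, -9, 16, 26]
  Merge [-7, -6, 29, 38] + [-9, -9, 16, 26] -> [-9, -9, -7, -6, 16, 26, 29, 38]


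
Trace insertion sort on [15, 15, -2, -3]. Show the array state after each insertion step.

First element 15 is already 'sorted'
Insert 15: shifted 0 elements -> [15, 15, -2, -3]
Insert -2: shifted 2 elements -> [-2, 15, 15, -3]
Insert -3: shifted 3 elements -> [-3, -2, 15, 15]


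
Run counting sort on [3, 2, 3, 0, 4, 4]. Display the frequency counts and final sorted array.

Count array: [1, 0, 1, 2, 2]
(count[i] = number of elements equal to i)
Cumulative count: [1, 1, 2, 4, 6]
Sorted: [0, 2, 3, 3, 4, 4]


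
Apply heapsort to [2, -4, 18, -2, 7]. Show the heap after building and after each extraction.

Build heap: [18, 7, 2, -2, -4]
Extract 18: [7, -2, 2, -4, 18]
Extract 7: [2, -2, -4, 7, 18]
Extract 2: [-2, -4, 2, 7, 18]
Extract -2: [-4, -2, 2, 7, 18]


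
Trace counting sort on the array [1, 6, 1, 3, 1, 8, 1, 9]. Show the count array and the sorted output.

Count array: [0, 4, 0, 1, 0, 0, 1, 0, 1, 1]
(count[i] = number of elements equal to i)
Cumulative count: [0, 4, 4, 5, 5, 5, 6, 6, 7, 8]
Sorted: [1, 1, 1, 1, 3, 6, 8, 9]


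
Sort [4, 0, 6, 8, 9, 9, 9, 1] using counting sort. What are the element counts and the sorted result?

Count array: [1, 1, 0, 0, 1, 0, 1, 0, 1, 3]
(count[i] = number of elements equal to i)
Cumulative count: [1, 2, 2, 2, 3, 3, 4, 4, 5, 8]
Sorted: [0, 1, 4, 6, 8, 9, 9, 9]


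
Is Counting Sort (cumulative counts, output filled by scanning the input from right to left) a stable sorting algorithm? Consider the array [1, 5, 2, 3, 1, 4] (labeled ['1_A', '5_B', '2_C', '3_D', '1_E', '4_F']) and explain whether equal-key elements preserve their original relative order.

Trace Counting Sort on the labeled array (the key is the number; the letter only tracks identity):
  Counts for values 0..5: [0, 2, 1, 1, 1, 1]
  Cumulative counts: [0, 2, 3, 4, 5, 6]
  Scan right to left: place 4_F at output index 4
  Scan right to left: place 1_E at output index 1
  Scan right to left: place 3_D at output index 3
  Scan right to left: place 2_C at output index 2
  Scan right to left: place 5_B at output index 5
  Scan right to left: place 1_A at output index 0
  Output: [1_A, 1_E, 2_C, 3_D, 4_F, 5_B]
Equal keys:
  value 1: originally 1_A, 1_E; after sorting 1_A, 1_E -> order preserved
All equal keys kept their original relative order. Counting Sort is stable: scanning the input right to left with decreasing cumulative counts places later duplicates at later output positions.
Answer: Stable


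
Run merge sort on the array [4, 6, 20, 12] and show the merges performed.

Divide and conquer:
  Merge [4] + [6] -> [4, 6]
  Merge [20] + [12] -> [12, 20]
  Merge [4, 6] + [12, 20] -> [4, 6, 12, 20]


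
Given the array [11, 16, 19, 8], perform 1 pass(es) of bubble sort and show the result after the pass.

After pass 1: [11, 16, 8, 19] (1 swaps)
Total swaps: 1


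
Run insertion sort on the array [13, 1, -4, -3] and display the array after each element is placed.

First element 13 is already 'sorted'
Insert 1: shifted 1 elements -> [1, 13, -4, -3]
Insert -4: shifted 2 elements -> [-4, 1, 13, -3]
Insert -3: shifted 2 elements -> [-4, -3, 1, 13]


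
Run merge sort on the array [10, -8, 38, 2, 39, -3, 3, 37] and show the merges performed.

Divide and conquer:
  Merge [10] + [-8] -> [-8, 10]
  Merge [38] + [2] -> [2, 38]
  Merge [-8, 10] + [2, 38] -> [-8, 2, 10, 38]
  Merge [39] + [-3] -> [-3, 39]
  Merge [3] + [37] -> [3, 37]
  Merge [-3, 39] + [3, 37] -> [-3, 3, 37, 39]
  Merge [-8, 2, 10, 38] + [-3, 3, 37, 39] -> [-8, -3, 2, 3, 10, 37, 38, 39]


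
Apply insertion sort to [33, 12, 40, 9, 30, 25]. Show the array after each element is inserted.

First element 33 is already 'sorted'
Insert 12: shifted 1 elements -> [12, 33, 40, 9, 30, 25]
Insert 40: shifted 0 elements -> [12, 33, 40, 9, 30, 25]
Insert 9: shifted 3 elements -> [9, 12, 33, 40, 30, 25]
Insert 30: shifted 2 elements -> [9, 12, 30, 33, 40, 25]
Insert 25: shifted 3 elements -> [9, 12, 25, 30, 33, 40]


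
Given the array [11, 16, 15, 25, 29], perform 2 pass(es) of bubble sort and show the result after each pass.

After pass 1: [11, 15, 16, 25, 29] (1 swaps)
After pass 2: [11, 15, 16, 25, 29] (0 swaps)
Total swaps: 1


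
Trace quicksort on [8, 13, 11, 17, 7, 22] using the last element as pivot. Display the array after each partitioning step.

Partition 1: pivot=22 at index 5 -> [8, 13, 11, 17, 7, 22]
Partition 2: pivot=7 at index 0 -> [7, 13, 11, 17, 8, 22]
Partition 3: pivot=8 at index 1 -> [7, 8, 11, 17, 13, 22]
Partition 4: pivot=13 at index 3 -> [7, 8, 11, 13, 17, 22]


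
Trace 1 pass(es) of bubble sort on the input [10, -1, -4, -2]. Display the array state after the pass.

After pass 1: [-1, -4, -2, 10] (3 swaps)
Total swaps: 3


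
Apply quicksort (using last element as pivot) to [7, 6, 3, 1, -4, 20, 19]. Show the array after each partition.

Partition 1: pivot=19 at index 5 -> [7, 6, 3, 1, -4, 19, 20]
Partition 2: pivot=-4 at index 0 -> [-4, 6, 3, 1, 7, 19, 20]
Partition 3: pivot=7 at index 4 -> [-4, 6, 3, 1, 7, 19, 20]
Partition 4: pivot=1 at index 1 -> [-4, 1, 3, 6, 7, 19, 20]
Partition 5: pivot=6 at index 3 -> [-4, 1, 3, 6, 7, 19, 20]


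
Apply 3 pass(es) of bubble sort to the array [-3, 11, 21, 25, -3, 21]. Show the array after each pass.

After pass 1: [-3, 11, 21, -3, 21, 25] (2 swaps)
After pass 2: [-3, 11, -3, 21, 21, 25] (1 swaps)
After pass 3: [-3, -3, 11, 21, 21, 25] (1 swaps)
Total swaps: 4


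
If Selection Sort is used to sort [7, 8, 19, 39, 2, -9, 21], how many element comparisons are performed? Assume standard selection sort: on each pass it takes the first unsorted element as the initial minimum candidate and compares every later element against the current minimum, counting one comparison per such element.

Pass 1: scan indices 1..6 for the minimum = 6 comparison(s); min is -9, place at index 0 -> [-9, 8, 19, 39, 2, 7, 21]
Pass 2: scan indices 2..6 for the minimum = 5 comparison(s); min is 2, place at index 1 -> [-9, 2, 19, 39, 8, 7, 21]
Pass 3: scan indices 3..6 for the minimum = 4 comparison(s); min is 7, place at index 2 -> [-9, 2, 7, 39, 8, 19, 21]
Pass 4: scan indices 4..6 for the minimum = 3 comparison(s); min is 8, place at index 3 -> [-9, 2, 7, 8, 39, 19, 21]
Pass 5: scan indices 5..6 for the minimum = 2 comparison(s); min is 19, place at index 4 -> [-9, 2, 7, 8, 19, 39, 21]
Pass 6: scan indices 6..6 for the minimum = 1 comparison(s); min is 21, place at index 5 -> [-9, 2, 7, 8, 19, 21, 39]
Selection sort always scans the whole unsorted suffix, so the count is (n-1) + (n-2) + ... + 1 = n(n-1)/2 = 7*6/2 = 21 regardless of the input order.
Total comparisons: 6 + 5 + 4 + 3 + 2 + 1 = 21


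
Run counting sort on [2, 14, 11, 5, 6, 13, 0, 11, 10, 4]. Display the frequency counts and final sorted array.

Count array: [1, 0, 1, 0, 1, 1, 1, 0, 0, 0, 1, 2, 0, 1, 1]
(count[i] = number of elements equal to i)
Cumulative count: [1, 1, 2, 2, 3, 4, 5, 5, 5, 5, 6, 8, 8, 9, 10]
Sorted: [0, 2, 4, 5, 6, 10, 11, 11, 13, 14]


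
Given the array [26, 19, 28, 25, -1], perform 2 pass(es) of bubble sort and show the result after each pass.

After pass 1: [19, 26, 25, -1, 28] (3 swaps)
After pass 2: [19, 25, -1, 26, 28] (2 swaps)
Total swaps: 5


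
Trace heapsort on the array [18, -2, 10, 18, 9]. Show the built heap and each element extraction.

Build heap: [18, 18, 10, -2, 9]
Extract 18: [18, 9, 10, -2, 18]
Extract 18: [10, 9, -2, 18, 18]
Extract 10: [9, -2, 10, 18, 18]
Extract 9: [-2, 9, 10, 18, 18]


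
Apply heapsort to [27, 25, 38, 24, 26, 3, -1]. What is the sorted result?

Build heap: [38, 26, 27, 24, 25, 3, -1]
Extract 38: [27, 26, 3, 24, 25, -1, 38]
Extract 27: [26, 25, 3, 24, -1, 27, 38]
Extract 26: [25, 24, 3, -1, 26, 27, 38]
Extract 25: [24, -1, 3, 25, 26, 27, 38]
Extract 24: [3, -1, 24, 25, 26, 27, 38]
Extract 3: [-1, 3, 24, 25, 26, 27, 38]


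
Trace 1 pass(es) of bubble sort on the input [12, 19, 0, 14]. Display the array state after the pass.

After pass 1: [12, 0, 14, 19] (2 swaps)
Total swaps: 2


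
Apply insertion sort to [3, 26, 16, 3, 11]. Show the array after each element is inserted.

First element 3 is already 'sorted'
Insert 26: shifted 0 elements -> [3, 26, 16, 3, 11]
Insert 16: shifted 1 elements -> [3, 16, 26, 3, 11]
Insert 3: shifted 2 elements -> [3, 3, 16, 26, 11]
Insert 11: shifted 2 elements -> [3, 3, 11, 16, 26]


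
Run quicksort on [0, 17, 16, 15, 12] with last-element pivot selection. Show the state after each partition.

Partition 1: pivot=12 at index 1 -> [0, 12, 16, 15, 17]
Partition 2: pivot=17 at index 4 -> [0, 12, 16, 15, 17]
Partition 3: pivot=15 at index 2 -> [0, 12, 15, 16, 17]


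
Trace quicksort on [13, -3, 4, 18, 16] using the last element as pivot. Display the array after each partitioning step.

Partition 1: pivot=16 at index 3 -> [13, -3, 4, 16, 18]
Partition 2: pivot=4 at index 1 -> [-3, 4, 13, 16, 18]


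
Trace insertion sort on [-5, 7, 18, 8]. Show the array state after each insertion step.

First element -5 is already 'sorted'
Insert 7: shifted 0 elements -> [-5, 7, 18, 8]
Insert 18: shifted 0 elements -> [-5, 7, 18, 8]
Insert 8: shifted 1 elements -> [-5, 7, 8, 18]


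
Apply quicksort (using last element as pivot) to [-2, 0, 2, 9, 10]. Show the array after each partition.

Partition 1: pivot=10 at index 4 -> [-2, 0, 2, 9, 10]
Partition 2: pivot=9 at index 3 -> [-2, 0, 2, 9, 10]
Partition 3: pivot=2 at index 2 -> [-2, 0, 2, 9, 10]
Partition 4: pivot=0 at index 1 -> [-2, 0, 2, 9, 10]


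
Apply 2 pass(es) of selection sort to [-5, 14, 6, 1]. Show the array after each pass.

Pass 1: Select minimum -5 at index 0, swap -> [-5, 14, 6, 1]
Pass 2: Select minimum 1 at index 3, swap -> [-5, 1, 6, 14]


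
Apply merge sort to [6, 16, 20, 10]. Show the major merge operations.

Divide and conquer:
  Merge [6] + [16] -> [6, 16]
  Merge [20] + [10] -> [10, 20]
  Merge [6, 16] + [10, 20] -> [6, 10, 16, 20]


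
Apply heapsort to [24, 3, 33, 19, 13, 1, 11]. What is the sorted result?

Build heap: [33, 19, 24, 3, 13, 1, 11]
Extract 33: [24, 19, 11, 3, 13, 1, 33]
Extract 24: [19, 13, 11, 3, 1, 24, 33]
Extract 19: [13, 3, 11, 1, 19, 24, 33]
Extract 13: [11, 3, 1, 13, 19, 24, 33]
Extract 11: [3, 1, 11, 13, 19, 24, 33]
Extract 3: [1, 3, 11, 13, 19, 24, 33]


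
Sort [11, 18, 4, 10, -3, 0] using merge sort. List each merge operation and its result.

Divide and conquer:
  Merge [18] + [4] -> [4, 18]
  Merge [11] + [4, 18] -> [4, 11, 18]
  Merge [-3] + [0] -> [-3, 0]
  Merge [10] + [-3, 0] -> [-3, 0, 10]
  Merge [4, 11, 18] + [-3, 0, 10] -> [-3, 0, 4, 10, 11, 18]


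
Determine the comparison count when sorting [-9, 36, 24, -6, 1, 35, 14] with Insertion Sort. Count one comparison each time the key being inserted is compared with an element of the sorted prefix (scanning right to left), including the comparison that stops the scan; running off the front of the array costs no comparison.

Insert 36: -9 <= 36 (stop) = 1 comparison(s) -> [-9, 36, 24, -6, 1, 35, 14]
Insert 24: 36 > 24 (shift), -9 <= 24 (stop) = 2 comparison(s) -> [-9, 24, 36, -6, 1, 35, 14]
Insert -6: 36 > -6 (shift), 24 > -6 (shift), -9 <= -6 (stop) = 3 comparison(s) -> [-9, -6, 24, 36, 1, 35, 14]
Insert 1: 36 > 1 (shift), 24 > 1 (shift), -6 <= 1 (stop) = 3 comparison(s) -> [-9, -6, 1, 24, 36, 35, 14]
Insert 35: 36 > 35 (shift), 24 <= 35 (stop) = 2 comparison(s) -> [-9, -6, 1, 24, 35, 36, 14]
Insert 14: 36 > 14 (shift), 35 > 14 (shift), 24 > 14 (shift), 1 <= 14 (stop) = 4 comparison(s) -> [-9, -6, 1, 14, 24, 35, 36]
Total comparisons: 1 + 2 + 3 + 3 + 2 + 4 = 15


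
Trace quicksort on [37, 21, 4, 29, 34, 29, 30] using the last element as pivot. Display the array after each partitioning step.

Partition 1: pivot=30 at index 4 -> [21, 4, 29, 29, 30, 37, 34]
Partition 2: pivot=29 at index 3 -> [21, 4, 29, 29, 30, 37, 34]
Partition 3: pivot=29 at index 2 -> [21, 4, 29, 29, 30, 37, 34]
Partition 4: pivot=4 at index 0 -> [4, 21, 29, 29, 30, 37, 34]
Partition 5: pivot=34 at index 5 -> [4, 21, 29, 29, 30, 34, 37]


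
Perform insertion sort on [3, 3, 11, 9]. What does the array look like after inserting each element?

First element 3 is already 'sorted'
Insert 3: shifted 0 elements -> [3, 3, 11, 9]
Insert 11: shifted 0 elements -> [3, 3, 11, 9]
Insert 9: shifted 1 elements -> [3, 3, 9, 11]


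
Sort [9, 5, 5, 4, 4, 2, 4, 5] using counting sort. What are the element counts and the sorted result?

Count array: [0, 0, 1, 0, 3, 3, 0, 0, 0, 1]
(count[i] = number of elements equal to i)
Cumulative count: [0, 0, 1, 1, 4, 7, 7, 7, 7, 8]
Sorted: [2, 4, 4, 4, 5, 5, 5, 9]


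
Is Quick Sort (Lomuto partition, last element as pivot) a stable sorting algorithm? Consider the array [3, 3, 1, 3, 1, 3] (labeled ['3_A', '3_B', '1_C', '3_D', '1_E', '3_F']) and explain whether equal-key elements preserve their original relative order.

Trace Quick Sort on the labeled array (the key is the number; the letter only tracks identity):
  Partition indices 0..5 around pivot 3_F -> [3_A, 3_B, 1_C, 3_D, 1_E, 3_F]
  Partition indices 0..4 around pivot 1_E -> [1_C, 1_E, 3_A, 3_D, 3_B, 3_F]
  Partition indices 2..4 around pivot 3_B -> [1_C, 1_E, 3_A, 3_D, 3_B, 3_F]
  Partition indices 2..3 around pivot 3_D -> [1_C, 1_E, 3_A, 3_D, 3_B, 3_F]
Final order: [1_C, 1_E, 3_A, 3_D, 3_B, 3_F]
Equal keys:
  value 1: originally 1_C, 1_E; after sorting 1_C, 1_E -> order preserved
  value 3: originally 3_A, 3_B, 3_D, 3_F; after sorting 3_A, 3_D, 3_B, 3_F -> order changed
Equal keys were reordered, so Quick Sort is not stable: partition swaps elements across long distances and can reorder equal keys. (One such input is enough; an unstable sort may happen to preserve order on other inputs, but it gives no guarantee.)
Answer: Not stable


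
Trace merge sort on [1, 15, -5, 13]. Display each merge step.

Divide and conquer:
  Merge [1] + [15] -> [1, 15]
  Merge [-5] + [13] -> [-5, 13]
  Merge [1, 15] + [-5, 13] -> [-5, 1, 13, 15]


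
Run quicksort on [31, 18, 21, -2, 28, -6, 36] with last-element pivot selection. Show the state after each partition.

Partition 1: pivot=36 at index 6 -> [31, 18, 21, -2, 28, -6, 36]
Partition 2: pivot=-6 at index 0 -> [-6, 18, 21, -2, 28, 31, 36]
Partition 3: pivot=31 at index 5 -> [-6, 18, 21, -2, 28, 31, 36]
Partition 4: pivot=28 at index 4 -> [-6, 18, 21, -2, 28, 31, 36]
Partition 5: pivot=-2 at index 1 -> [-6, -2, 21, 18, 28, 31, 36]
Partition 6: pivot=18 at index 2 -> [-6, -2, 18, 21, 28, 31, 36]


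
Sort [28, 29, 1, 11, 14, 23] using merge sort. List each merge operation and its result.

Divide and conquer:
  Merge [29] + [1] -> [1, 29]
  Merge [28] + [1, 29] -> [1, 28, 29]
  Merge [14] + [23] -> [14, 23]
  Merge [11] + [14, 23] -> [11, 14, 23]
  Merge [1, 28, 29] + [11, 14, 23] -> [1, 11, 14, 23, 28, 29]


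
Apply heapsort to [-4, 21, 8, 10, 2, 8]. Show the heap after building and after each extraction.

Build heap: [21, 10, 8, -4, 2, 8]
Extract 21: [10, 8, 8, -4, 2, 21]
Extract 10: [8, 2, 8, -4, 10, 21]
Extract 8: [8, 2, -4, 8, 10, 21]
Extract 8: [2, -4, 8, 8, 10, 21]
Extract 2: [-4, 2, 8, 8, 10, 21]


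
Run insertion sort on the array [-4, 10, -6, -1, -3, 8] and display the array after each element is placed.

First element -4 is already 'sorted'
Insert 10: shifted 0 elements -> [-4, 10, -6, -1, -3, 8]
Insert -6: shifted 2 elements -> [-6, -4, 10, -1, -3, 8]
Insert -1: shifted 1 elements -> [-6, -4, -1, 10, -3, 8]
Insert -3: shifted 2 elements -> [-6, -4, -3, -1, 10, 8]
Insert 8: shifted 1 elements -> [-6, -4, -3, -1, 8, 10]


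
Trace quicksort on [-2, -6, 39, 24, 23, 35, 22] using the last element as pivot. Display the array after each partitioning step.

Partition 1: pivot=22 at index 2 -> [-2, -6, 22, 24, 23, 35, 39]
Partition 2: pivot=-6 at index 0 -> [-6, -2, 22, 24, 23, 35, 39]
Partition 3: pivot=39 at index 6 -> [-6, -2, 22, 24, 23, 35, 39]
Partition 4: pivot=35 at index 5 -> [-6, -2, 22, 24, 23, 35, 39]
Partition 5: pivot=23 at index 3 -> [-6, -2, 22, 23, 24, 35, 39]


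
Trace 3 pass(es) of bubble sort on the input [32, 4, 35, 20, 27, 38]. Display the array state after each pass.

After pass 1: [4, 32, 20, 27, 35, 38] (3 swaps)
After pass 2: [4, 20, 27, 32, 35, 38] (2 swaps)
After pass 3: [4, 20, 27, 32, 35, 38] (0 swaps)
Total swaps: 5


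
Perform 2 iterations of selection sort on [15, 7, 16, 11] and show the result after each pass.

Pass 1: Select minimum 7 at index 1, swap -> [7, 15, 16, 11]
Pass 2: Select minimum 11 at index 3, swap -> [7, 11, 16, 15]


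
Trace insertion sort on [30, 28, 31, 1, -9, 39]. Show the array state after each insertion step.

First element 30 is already 'sorted'
Insert 28: shifted 1 elements -> [28, 30, 31, 1, -9, 39]
Insert 31: shifted 0 elements -> [28, 30, 31, 1, -9, 39]
Insert 1: shifted 3 elements -> [1, 28, 30, 31, -9, 39]
Insert -9: shifted 4 elements -> [-9, 1, 28, 30, 31, 39]
Insert 39: shifted 0 elements -> [-9, 1, 28, 30, 31, 39]


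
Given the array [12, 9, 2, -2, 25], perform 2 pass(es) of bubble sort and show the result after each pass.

After pass 1: [9, 2, -2, 12, 25] (3 swaps)
After pass 2: [2, -2, 9, 12, 25] (2 swaps)
Total swaps: 5


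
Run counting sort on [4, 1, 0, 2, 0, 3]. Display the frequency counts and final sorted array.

Count array: [2, 1, 1, 1, 1]
(count[i] = number of elements equal to i)
Cumulative count: [2, 3, 4, 5, 6]
Sorted: [0, 0, 1, 2, 3, 4]


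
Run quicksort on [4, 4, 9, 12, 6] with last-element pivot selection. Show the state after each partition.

Partition 1: pivot=6 at index 2 -> [4, 4, 6, 12, 9]
Partition 2: pivot=4 at index 1 -> [4, 4, 6, 12, 9]
Partition 3: pivot=9 at index 3 -> [4, 4, 6, 9, 12]


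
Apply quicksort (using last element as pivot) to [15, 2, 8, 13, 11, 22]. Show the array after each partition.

Partition 1: pivot=22 at index 5 -> [15, 2, 8, 13, 11, 22]
Partition 2: pivot=11 at index 2 -> [2, 8, 11, 13, 15, 22]
Partition 3: pivot=8 at index 1 -> [2, 8, 11, 13, 15, 22]
Partition 4: pivot=15 at index 4 -> [2, 8, 11, 13, 15, 22]


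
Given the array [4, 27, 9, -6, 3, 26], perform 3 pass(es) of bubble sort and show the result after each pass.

After pass 1: [4, 9, -6, 3, 26, 27] (4 swaps)
After pass 2: [4, -6, 3, 9, 26, 27] (2 swaps)
After pass 3: [-6, 3, 4, 9, 26, 27] (2 swaps)
Total swaps: 8


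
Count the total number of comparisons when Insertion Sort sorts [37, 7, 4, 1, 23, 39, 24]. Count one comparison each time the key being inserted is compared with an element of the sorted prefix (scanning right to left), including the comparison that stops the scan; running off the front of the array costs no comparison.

Insert 7: 37 > 7 (shift), reached front = 1 comparison(s) -> [7, 37, 4, 1, 23, 39, 24]
Insert 4: 37 > 4 (shift), 7 > 4 (shift), reached front = 2 comparison(s) -> [4, 7, 37, 1, 23, 39, 24]
Insert 1: 37 > 1 (shift), 7 > 1 (shift), 4 > 1 (shift), reached front = 3 comparison(s) -> [1, 4, 7, 37, 23, 39, 24]
Insert 23: 37 > 23 (shift), 7 <= 23 (stop) = 2 comparison(s) -> [1, 4, 7, 23, 37, 39, 24]
Insert 39: 37 <= 39 (stop) = 1 comparison(s) -> [1, 4, 7, 23, 37, 39, 24]
Insert 24: 39 > 24 (shift), 37 > 24 (shift), 23 <= 24 (stop) = 3 comparison(s) -> [1, 4, 7, 23, 24, 37, 39]
Total comparisons: 1 + 2 + 3 + 2 + 1 + 3 = 12


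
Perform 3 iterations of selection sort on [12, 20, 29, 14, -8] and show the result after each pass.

Pass 1: Select minimum -8 at index 4, swap -> [-8, 20, 29, 14, 12]
Pass 2: Select minimum 12 at index 4, swap -> [-8, 12, 29, 14, 20]
Pass 3: Select minimum 14 at index 3, swap -> [-8, 12, 14, 29, 20]


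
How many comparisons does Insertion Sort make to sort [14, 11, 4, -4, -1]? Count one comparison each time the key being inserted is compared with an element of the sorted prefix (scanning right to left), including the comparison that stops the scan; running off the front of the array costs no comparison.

Insert 11: 14 > 11 (shift), reached front = 1 comparison(s) -> [11, 14, 4, -4, -1]
Insert 4: 14 > 4 (shift), 11 > 4 (shift), reached front = 2 comparison(s) -> [4, 11, 14, -4, -1]
Insert -4: 14 > -4 (shift), 11 > -4 (shift), 4 > -4 (shift), reached front = 3 comparison(s) -> [-4, 4, 11, 14, -1]
Insert -1: 14 > -1 (shift), 11 > -1 (shift), 4 > -1 (shift), -4 <= -1 (stop) = 4 comparison(s) -> [-4, -1, 4, 11, 14]
Total comparisons: 1 + 2 + 3 + 4 = 10


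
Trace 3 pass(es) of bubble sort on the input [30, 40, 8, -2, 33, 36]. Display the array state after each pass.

After pass 1: [30, 8, -2, 33, 36, 40] (4 swaps)
After pass 2: [8, -2, 30, 33, 36, 40] (2 swaps)
After pass 3: [-2, 8, 30, 33, 36, 40] (1 swaps)
Total swaps: 7


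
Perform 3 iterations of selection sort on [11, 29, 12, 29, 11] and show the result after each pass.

Pass 1: Select minimum 11 at index 0, swap -> [11, 29, 12, 29, 11]
Pass 2: Select minimum 11 at index 4, swap -> [11, 11, 12, 29, 29]
Pass 3: Select minimum 12 at index 2, swap -> [11, 11, 12, 29, 29]


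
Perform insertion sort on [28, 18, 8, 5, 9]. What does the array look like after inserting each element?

First element 28 is already 'sorted'
Insert 18: shifted 1 elements -> [18, 28, 8, 5, 9]
Insert 8: shifted 2 elements -> [8, 18, 28, 5, 9]
Insert 5: shifted 3 elements -> [5, 8, 18, 28, 9]
Insert 9: shifted 2 elements -> [5, 8, 9, 18, 28]


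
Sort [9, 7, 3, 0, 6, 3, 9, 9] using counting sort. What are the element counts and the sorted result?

Count array: [1, 0, 0, 2, 0, 0, 1, 1, 0, 3]
(count[i] = number of elements equal to i)
Cumulative count: [1, 1, 1, 3, 3, 3, 4, 5, 5, 8]
Sorted: [0, 3, 3, 6, 7, 9, 9, 9]


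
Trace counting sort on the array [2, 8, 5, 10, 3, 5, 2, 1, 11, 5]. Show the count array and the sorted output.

Count array: [0, 1, 2, 1, 0, 3, 0, 0, 1, 0, 1, 1]
(count[i] = number of elements equal to i)
Cumulative count: [0, 1, 3, 4, 4, 7, 7, 7, 8, 8, 9, 10]
Sorted: [1, 2, 2, 3, 5, 5, 5, 8, 10, 11]


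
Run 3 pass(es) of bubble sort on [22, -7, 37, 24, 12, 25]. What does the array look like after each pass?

After pass 1: [-7, 22, 24, 12, 25, 37] (4 swaps)
After pass 2: [-7, 22, 12, 24, 25, 37] (1 swaps)
After pass 3: [-7, 12, 22, 24, 25, 37] (1 swaps)
Total swaps: 6


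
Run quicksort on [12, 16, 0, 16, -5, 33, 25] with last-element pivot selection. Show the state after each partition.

Partition 1: pivot=25 at index 5 -> [12, 16, 0, 16, -5, 25, 33]
Partition 2: pivot=-5 at index 0 -> [-5, 16, 0, 16, 12, 25, 33]
Partition 3: pivot=12 at index 2 -> [-5, 0, 12, 16, 16, 25, 33]
Partition 4: pivot=16 at index 4 -> [-5, 0, 12, 16, 16, 25, 33]


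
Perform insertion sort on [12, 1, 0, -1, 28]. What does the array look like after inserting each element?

First element 12 is already 'sorted'
Insert 1: shifted 1 elements -> [1, 12, 0, -1, 28]
Insert 0: shifted 2 elements -> [0, 1, 12, -1, 28]
Insert -1: shifted 3 elements -> [-1, 0, 1, 12, 28]
Insert 28: shifted 0 elements -> [-1, 0, 1, 12, 28]


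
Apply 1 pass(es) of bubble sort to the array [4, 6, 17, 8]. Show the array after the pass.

After pass 1: [4, 6, 8, 17] (1 swaps)
Total swaps: 1


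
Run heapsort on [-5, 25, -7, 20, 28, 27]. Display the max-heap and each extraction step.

Build heap: [28, 25, 27, 20, -5, -7]
Extract 28: [27, 25, -7, 20, -5, 28]
Extract 27: [25, 20, -7, -5, 27, 28]
Extract 25: [20, -5, -7, 25, 27, 28]
Extract 20: [-5, -7, 20, 25, 27, 28]
Extract -5: [-7, -5, 20, 25, 27, 28]


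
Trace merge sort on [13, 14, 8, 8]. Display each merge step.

Divide and conquer:
  Merge [13] + [14] -> [13, 14]
  Merge [8] + [8] -> [8, 8]
  Merge [13, 14] + [8, 8] -> [8, 8, 13, 14]


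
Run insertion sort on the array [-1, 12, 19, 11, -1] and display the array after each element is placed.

First element -1 is already 'sorted'
Insert 12: shifted 0 elements -> [-1, 12, 19, 11, -1]
Insert 19: shifted 0 elements -> [-1, 12, 19, 11, -1]
Insert 11: shifted 2 elements -> [-1, 11, 12, 19, -1]
Insert -1: shifted 3 elements -> [-1, -1, 11, 12, 19]


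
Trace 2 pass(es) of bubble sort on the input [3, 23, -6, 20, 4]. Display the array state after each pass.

After pass 1: [3, -6, 20, 4, 23] (3 swaps)
After pass 2: [-6, 3, 4, 20, 23] (2 swaps)
Total swaps: 5


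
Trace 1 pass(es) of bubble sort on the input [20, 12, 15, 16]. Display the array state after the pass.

After pass 1: [12, 15, 16, 20] (3 swaps)
Total swaps: 3


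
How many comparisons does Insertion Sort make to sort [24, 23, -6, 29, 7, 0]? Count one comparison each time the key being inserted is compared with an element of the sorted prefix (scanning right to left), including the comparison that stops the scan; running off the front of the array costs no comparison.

Insert 23: 24 > 23 (shift), reached front = 1 comparison(s) -> [23, 24, -6, 29, 7, 0]
Insert -6: 24 > -6 (shift), 23 > -6 (shift), reached front = 2 comparison(s) -> [-6, 23, 24, 29, 7, 0]
Insert 29: 24 <= 29 (stop) = 1 comparison(s) -> [-6, 23, 24, 29, 7, 0]
Insert 7: 29 > 7 (shift), 24 > 7 (shift), 23 > 7 (shift), -6 <= 7 (stop) = 4 comparison(s) -> [-6, 7, 23, 24, 29, 0]
Insert 0: 29 > 0 (shift), 24 > 0 (shift), 23 > 0 (shift), 7 > 0 (shift), -6 <= 0 (stop) = 5 comparison(s) -> [-6, 0, 7, 23, 24, 29]
Total comparisons: 1 + 2 + 1 + 4 + 5 = 13


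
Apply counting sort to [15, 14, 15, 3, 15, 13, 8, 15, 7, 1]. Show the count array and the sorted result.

Count array: [0, 1, 0, 1, 0, 0, 0, 1, 1, 0, 0, 0, 0, 1, 1, 4]
(count[i] = number of elements equal to i)
Cumulative count: [0, 1, 1, 2, 2, 2, 2, 3, 4, 4, 4, 4, 4, 5, 6, 10]
Sorted: [1, 3, 7, 8, 13, 14, 15, 15, 15, 15]


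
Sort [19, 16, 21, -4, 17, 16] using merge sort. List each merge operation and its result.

Divide and conquer:
  Merge [16] + [21] -> [16, 21]
  Merge [19] + [16, 21] -> [16, 19, 21]
  Merge [17] + [16] -> [16, 17]
  Merge [-4] + [16, 17] -> [-4, 16, 17]
  Merge [16, 19, 21] + [-4, 16, 17] -> [-4, 16, 16, 17, 19, 21]


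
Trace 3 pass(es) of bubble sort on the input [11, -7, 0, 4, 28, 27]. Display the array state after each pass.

After pass 1: [-7, 0, 4, 11, 27, 28] (4 swaps)
After pass 2: [-7, 0, 4, 11, 27, 28] (0 swaps)
After pass 3: [-7, 0, 4, 11, 27, 28] (0 swaps)
Total swaps: 4


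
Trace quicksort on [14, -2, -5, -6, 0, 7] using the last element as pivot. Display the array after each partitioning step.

Partition 1: pivot=7 at index 4 -> [-2, -5, -6, 0, 7, 14]
Partition 2: pivot=0 at index 3 -> [-2, -5, -6, 0, 7, 14]
Partition 3: pivot=-6 at index 0 -> [-6, -5, -2, 0, 7, 14]
Partition 4: pivot=-2 at index 2 -> [-6, -5, -2, 0, 7, 14]


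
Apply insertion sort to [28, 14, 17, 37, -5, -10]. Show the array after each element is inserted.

First element 28 is already 'sorted'
Insert 14: shifted 1 elements -> [14, 28, 17, 37, -5, -10]
Insert 17: shifted 1 elements -> [14, 17, 28, 37, -5, -10]
Insert 37: shifted 0 elements -> [14, 17, 28, 37, -5, -10]
Insert -5: shifted 4 elements -> [-5, 14, 17, 28, 37, -10]
Insert -10: shifted 5 elements -> [-10, -5, 14, 17, 28, 37]


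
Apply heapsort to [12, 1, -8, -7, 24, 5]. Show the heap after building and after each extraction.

Build heap: [24, 12, 5, -7, 1, -8]
Extract 24: [12, 1, 5, -7, -8, 24]
Extract 12: [5, 1, -8, -7, 12, 24]
Extract 5: [1, -7, -8, 5, 12, 24]
Extract 1: [-7, -8, 1, 5, 12, 24]
Extract -7: [-8, -7, 1, 5, 12, 24]


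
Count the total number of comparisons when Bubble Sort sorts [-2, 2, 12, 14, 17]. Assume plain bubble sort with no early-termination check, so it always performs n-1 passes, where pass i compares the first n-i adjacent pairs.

Pass 1: compare adjacent pairs (0,1)..(3,4) = 4 comparison(s), 0 swap(s) -> [-2, 2, 12, 14, 17]
Pass 2: compare adjacent pairs (0,1)..(2,3) = 3 comparison(s), 0 swap(s) -> [-2, 2, 12, 14, 17]
Pass 3: compare adjacent pairs (0,1)..(1,2) = 2 comparison(s), 0 swap(s) -> [-2, 2, 12, 14, 17]
Pass 4: compare adjacent pairs (0,1)..(0,1) = 1 comparison(s), 0 swap(s) -> [-2, 2, 12, 14, 17]
Total comparisons: 4 + 3 + 2 + 1 = 10


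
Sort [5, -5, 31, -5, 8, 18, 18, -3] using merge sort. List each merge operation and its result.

Divide and conquer:
  Merge [5] + [-5] -> [-5, 5]
  Merge [31] + [-5] -> [-5, 31]
  Merge [-5, 5] + [-5, 31] -> [-5, -5, 5, 31]
  Merge [8] + [18] -> [8, 18]
  Merge [18] + [-3] -> [-3, 18]
  Merge [8, 18] + [-3, 18] -> [-3, 8, 18, 18]
  Merge [-5, -5, 5, 31] + [-3, 8, 18, 18] -> [-5, -5, -3, 5, 8, 18, 18, 31]


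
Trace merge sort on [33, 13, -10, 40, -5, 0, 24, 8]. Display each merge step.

Divide and conquer:
  Merge [33] + [13] -> [13, 33]
  Merge [-10] + [40] -> [-10, 40]
  Merge [13, 33] + [-10, 40] -> [-10, 13, 33, 40]
  Merge [-5] + [0] -> [-5, 0]
  Merge [24] + [8] -> [8, 24]
  Merge [-5, 0] + [8, 24] -> [-5, 0, 8, 24]
  Merge [-10, 13, 33, 40] + [-5, 0, 8, 24] -> [-10, -5, 0, 8, 13, 24, 33, 40]


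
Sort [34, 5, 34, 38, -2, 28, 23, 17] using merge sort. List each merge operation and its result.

Divide and conquer:
  Merge [34] + [5] -> [5, 34]
  Merge [34] + [38] -> [34, 38]
  Merge [5, 34] + [34, 38] -> [5, 34, 34, 38]
  Merge [-2] + [28] -> [-2, 28]
  Merge [23] + [17] -> [17, 23]
  Merge [-2, 28] + [17, 23] -> [-2, 17, 23, 28]
  Merge [5, 34, 34, 38] + [-2, 17, 23, 28] -> [-2, 5, 17, 23, 28, 34, 34, 38]


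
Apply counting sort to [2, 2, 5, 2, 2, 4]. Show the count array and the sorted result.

Count array: [0, 0, 4, 0, 1, 1]
(count[i] = number of elements equal to i)
Cumulative count: [0, 0, 4, 4, 5, 6]
Sorted: [2, 2, 2, 2, 4, 5]


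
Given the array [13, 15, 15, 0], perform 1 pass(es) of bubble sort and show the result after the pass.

After pass 1: [13, 15, 0, 15] (1 swaps)
Total swaps: 1


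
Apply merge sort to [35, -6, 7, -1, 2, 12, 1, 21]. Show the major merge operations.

Divide and conquer:
  Merge [35] + [-6] -> [-6, 35]
  Merge [7] + [-1] -> [-1, 7]
  Merge [-6, 35] + [-1, 7] -> [-6, -1, 7, 35]
  Merge [2] + [12] -> [2, 12]
  Merge [1] + [21] -> [1, 21]
  Merge [2, 12] + [1, 21] -> [1, 2, 12, 21]
  Merge [-6, -1, 7, 35] + [1, 2, 12, 21] -> [-6, -1, 1, 2, 7, 12, 21, 35]


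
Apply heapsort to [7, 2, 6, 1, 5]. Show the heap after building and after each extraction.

Build heap: [7, 5, 6, 1, 2]
Extract 7: [6, 5, 2, 1, 7]
Extract 6: [5, 1, 2, 6, 7]
Extract 5: [2, 1, 5, 6, 7]
Extract 2: [1, 2, 5, 6, 7]


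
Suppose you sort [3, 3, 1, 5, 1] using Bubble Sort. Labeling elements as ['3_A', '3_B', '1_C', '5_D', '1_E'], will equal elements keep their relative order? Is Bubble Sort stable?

Trace Bubble Sort on the labeled array (the key is the number; the letter only tracks identity):
  After pass 1: [3_A, 1_C, 3_B, 1_E, 5_D]
  After pass 2: [1_C, 3_A, 1_E, 3_B, 5_D]
  After pass 3: [1_C, 1_E, 3_A, 3_B, 5_D]
  After pass 4: [1_C, 1_E, 3_A, 3_B, 5_D] (no swaps, done)
Final order: [1_C, 1_E, 3_A, 3_B, 5_D]
Equal keys:
  value 1: originally 1_C, 1_E; after sorting 1_C, 1_E -> order preserved
  value 3: originally 3_A, 3_B; after sorting 3_A, 3_B -> order preserved
All equal keys kept their original relative order. Bubble Sort is stable: it only swaps adjacent elements when the left one is strictly greater, so equal keys never move past each other.
Answer: Stable
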